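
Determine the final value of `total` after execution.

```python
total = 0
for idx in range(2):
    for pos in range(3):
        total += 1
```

Let's trace through this code step by step.

Initialize: total = 0
Entering loop: for idx in range(2):

After execution: total = 6
6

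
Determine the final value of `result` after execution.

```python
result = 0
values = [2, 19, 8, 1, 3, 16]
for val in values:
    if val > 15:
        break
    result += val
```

Let's trace through this code step by step.

Initialize: result = 0
Initialize: values = [2, 19, 8, 1, 3, 16]
Entering loop: for val in values:

After execution: result = 2
2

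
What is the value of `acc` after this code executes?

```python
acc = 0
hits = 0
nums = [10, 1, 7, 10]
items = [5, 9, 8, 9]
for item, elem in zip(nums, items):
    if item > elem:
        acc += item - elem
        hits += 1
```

Let's trace through this code step by step.

Initialize: acc = 0
Initialize: hits = 0
Initialize: nums = [10, 1, 7, 10]
Initialize: items = [5, 9, 8, 9]
Entering loop: for item, elem in zip(nums, items):

After execution: acc = 6
6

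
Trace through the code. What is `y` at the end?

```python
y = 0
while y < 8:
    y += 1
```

Let's trace through this code step by step.

Initialize: y = 0
Entering loop: while y < 8:

After execution: y = 8
8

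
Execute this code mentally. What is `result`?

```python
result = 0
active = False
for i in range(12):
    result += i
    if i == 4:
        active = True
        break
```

Let's trace through this code step by step.

Initialize: result = 0
Initialize: active = False
Entering loop: for i in range(12):

After execution: result = 10
10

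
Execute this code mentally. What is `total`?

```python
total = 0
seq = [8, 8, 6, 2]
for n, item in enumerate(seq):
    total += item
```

Let's trace through this code step by step.

Initialize: total = 0
Initialize: seq = [8, 8, 6, 2]
Entering loop: for n, item in enumerate(seq):

After execution: total = 24
24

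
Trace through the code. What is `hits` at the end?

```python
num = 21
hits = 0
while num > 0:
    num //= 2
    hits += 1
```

Let's trace through this code step by step.

Initialize: num = 21
Initialize: hits = 0
Entering loop: while num > 0:

After execution: hits = 5
5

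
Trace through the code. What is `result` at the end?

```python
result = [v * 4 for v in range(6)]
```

Let's trace through this code step by step.

Initialize: result = [v * 4 for v in range(6)]

After execution: result = [0, 4, 8, 12, 16, 20]
[0, 4, 8, 12, 16, 20]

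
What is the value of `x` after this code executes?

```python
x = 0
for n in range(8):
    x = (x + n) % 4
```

Let's trace through this code step by step.

Initialize: x = 0
Entering loop: for n in range(8):

After execution: x = 0
0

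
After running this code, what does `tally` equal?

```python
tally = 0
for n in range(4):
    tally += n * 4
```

Let's trace through this code step by step.

Initialize: tally = 0
Entering loop: for n in range(4):

After execution: tally = 24
24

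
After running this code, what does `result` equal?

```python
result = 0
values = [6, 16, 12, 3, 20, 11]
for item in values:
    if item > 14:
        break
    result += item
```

Let's trace through this code step by step.

Initialize: result = 0
Initialize: values = [6, 16, 12, 3, 20, 11]
Entering loop: for item in values:

After execution: result = 6
6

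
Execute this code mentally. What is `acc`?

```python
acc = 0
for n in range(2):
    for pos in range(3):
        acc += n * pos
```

Let's trace through this code step by step.

Initialize: acc = 0
Entering loop: for n in range(2):

After execution: acc = 3
3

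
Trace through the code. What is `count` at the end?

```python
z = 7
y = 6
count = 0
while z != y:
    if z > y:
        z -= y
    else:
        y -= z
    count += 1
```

Let's trace through this code step by step.

Initialize: z = 7
Initialize: y = 6
Initialize: count = 0
Entering loop: while z != y:

After execution: count = 6
6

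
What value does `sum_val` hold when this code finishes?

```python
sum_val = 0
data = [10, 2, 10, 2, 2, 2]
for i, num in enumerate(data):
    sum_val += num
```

Let's trace through this code step by step.

Initialize: sum_val = 0
Initialize: data = [10, 2, 10, 2, 2, 2]
Entering loop: for i, num in enumerate(data):

After execution: sum_val = 28
28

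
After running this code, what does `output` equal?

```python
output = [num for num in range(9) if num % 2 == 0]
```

Let's trace through this code step by step.

Initialize: output = [num for num in range(9) if num % 2 == 0]

After execution: output = [0, 2, 4, 6, 8]
[0, 2, 4, 6, 8]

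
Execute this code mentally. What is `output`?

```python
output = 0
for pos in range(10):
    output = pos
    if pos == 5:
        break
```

Let's trace through this code step by step.

Initialize: output = 0
Entering loop: for pos in range(10):

After execution: output = 5
5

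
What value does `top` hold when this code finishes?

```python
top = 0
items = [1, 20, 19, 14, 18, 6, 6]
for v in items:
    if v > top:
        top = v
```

Let's trace through this code step by step.

Initialize: top = 0
Initialize: items = [1, 20, 19, 14, 18, 6, 6]
Entering loop: for v in items:

After execution: top = 20
20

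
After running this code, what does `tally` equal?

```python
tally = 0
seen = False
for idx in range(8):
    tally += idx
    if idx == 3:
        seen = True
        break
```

Let's trace through this code step by step.

Initialize: tally = 0
Initialize: seen = False
Entering loop: for idx in range(8):

After execution: tally = 6
6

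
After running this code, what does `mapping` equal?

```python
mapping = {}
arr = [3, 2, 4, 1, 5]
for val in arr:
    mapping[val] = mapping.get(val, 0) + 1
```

Let's trace through this code step by step.

Initialize: mapping = {}
Initialize: arr = [3, 2, 4, 1, 5]
Entering loop: for val in arr:

After execution: mapping = {3: 1, 2: 1, 4: 1, 1: 1, 5: 1}
{3: 1, 2: 1, 4: 1, 1: 1, 5: 1}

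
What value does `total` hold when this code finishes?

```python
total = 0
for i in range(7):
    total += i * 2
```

Let's trace through this code step by step.

Initialize: total = 0
Entering loop: for i in range(7):

After execution: total = 42
42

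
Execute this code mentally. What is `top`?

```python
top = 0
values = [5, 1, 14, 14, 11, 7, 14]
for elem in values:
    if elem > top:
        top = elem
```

Let's trace through this code step by step.

Initialize: top = 0
Initialize: values = [5, 1, 14, 14, 11, 7, 14]
Entering loop: for elem in values:

After execution: top = 14
14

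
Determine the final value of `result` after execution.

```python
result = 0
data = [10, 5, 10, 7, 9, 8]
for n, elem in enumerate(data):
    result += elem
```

Let's trace through this code step by step.

Initialize: result = 0
Initialize: data = [10, 5, 10, 7, 9, 8]
Entering loop: for n, elem in enumerate(data):

After execution: result = 49
49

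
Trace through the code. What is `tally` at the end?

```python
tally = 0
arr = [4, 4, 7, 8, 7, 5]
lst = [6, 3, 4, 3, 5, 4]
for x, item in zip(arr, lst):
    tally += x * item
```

Let's trace through this code step by step.

Initialize: tally = 0
Initialize: arr = [4, 4, 7, 8, 7, 5]
Initialize: lst = [6, 3, 4, 3, 5, 4]
Entering loop: for x, item in zip(arr, lst):

After execution: tally = 143
143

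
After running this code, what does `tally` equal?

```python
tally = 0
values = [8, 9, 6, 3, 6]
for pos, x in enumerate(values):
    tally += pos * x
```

Let's trace through this code step by step.

Initialize: tally = 0
Initialize: values = [8, 9, 6, 3, 6]
Entering loop: for pos, x in enumerate(values):

After execution: tally = 54
54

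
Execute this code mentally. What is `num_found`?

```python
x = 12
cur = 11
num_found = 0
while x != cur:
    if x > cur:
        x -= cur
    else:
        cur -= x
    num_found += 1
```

Let's trace through this code step by step.

Initialize: x = 12
Initialize: cur = 11
Initialize: num_found = 0
Entering loop: while x != cur:

After execution: num_found = 11
11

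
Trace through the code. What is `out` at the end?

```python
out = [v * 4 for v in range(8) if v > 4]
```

Let's trace through this code step by step.

Initialize: out = [v * 4 for v in range(8) if v > 4]

After execution: out = [20, 24, 28]
[20, 24, 28]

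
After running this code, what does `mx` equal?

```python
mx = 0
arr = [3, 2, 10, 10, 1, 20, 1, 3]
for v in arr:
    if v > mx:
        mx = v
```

Let's trace through this code step by step.

Initialize: mx = 0
Initialize: arr = [3, 2, 10, 10, 1, 20, 1, 3]
Entering loop: for v in arr:

After execution: mx = 20
20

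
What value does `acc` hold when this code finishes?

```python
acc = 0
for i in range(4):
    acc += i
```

Let's trace through this code step by step.

Initialize: acc = 0
Entering loop: for i in range(4):

After execution: acc = 6
6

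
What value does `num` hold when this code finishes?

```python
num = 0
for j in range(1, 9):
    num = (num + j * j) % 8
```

Let's trace through this code step by step.

Initialize: num = 0
Entering loop: for j in range(1, 9):

After execution: num = 4
4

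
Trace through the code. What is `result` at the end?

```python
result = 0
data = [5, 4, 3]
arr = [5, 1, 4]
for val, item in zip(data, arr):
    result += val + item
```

Let's trace through this code step by step.

Initialize: result = 0
Initialize: data = [5, 4, 3]
Initialize: arr = [5, 1, 4]
Entering loop: for val, item in zip(data, arr):

After execution: result = 22
22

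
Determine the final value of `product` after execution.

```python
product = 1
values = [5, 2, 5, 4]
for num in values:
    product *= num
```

Let's trace through this code step by step.

Initialize: product = 1
Initialize: values = [5, 2, 5, 4]
Entering loop: for num in values:

After execution: product = 200
200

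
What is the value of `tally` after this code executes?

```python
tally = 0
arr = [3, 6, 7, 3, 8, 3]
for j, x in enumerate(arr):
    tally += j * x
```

Let's trace through this code step by step.

Initialize: tally = 0
Initialize: arr = [3, 6, 7, 3, 8, 3]
Entering loop: for j, x in enumerate(arr):

After execution: tally = 76
76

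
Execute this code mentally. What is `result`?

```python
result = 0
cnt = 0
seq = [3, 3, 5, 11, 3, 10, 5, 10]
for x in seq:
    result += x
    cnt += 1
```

Let's trace through this code step by step.

Initialize: result = 0
Initialize: cnt = 0
Initialize: seq = [3, 3, 5, 11, 3, 10, 5, 10]
Entering loop: for x in seq:

After execution: result = 50
50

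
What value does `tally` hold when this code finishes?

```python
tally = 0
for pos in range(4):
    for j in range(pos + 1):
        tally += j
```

Let's trace through this code step by step.

Initialize: tally = 0
Entering loop: for pos in range(4):

After execution: tally = 10
10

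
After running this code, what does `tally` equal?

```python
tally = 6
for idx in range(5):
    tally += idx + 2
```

Let's trace through this code step by step.

Initialize: tally = 6
Entering loop: for idx in range(5):

After execution: tally = 26
26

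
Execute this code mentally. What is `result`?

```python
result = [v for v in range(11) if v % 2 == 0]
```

Let's trace through this code step by step.

Initialize: result = [v for v in range(11) if v % 2 == 0]

After execution: result = [0, 2, 4, 6, 8, 10]
[0, 2, 4, 6, 8, 10]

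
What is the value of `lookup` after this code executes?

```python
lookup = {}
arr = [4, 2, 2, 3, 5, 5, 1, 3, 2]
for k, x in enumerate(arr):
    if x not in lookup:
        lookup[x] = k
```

Let's trace through this code step by step.

Initialize: lookup = {}
Initialize: arr = [4, 2, 2, 3, 5, 5, 1, 3, 2]
Entering loop: for k, x in enumerate(arr):

After execution: lookup = {4: 0, 2: 1, 3: 3, 5: 4, 1: 6}
{4: 0, 2: 1, 3: 3, 5: 4, 1: 6}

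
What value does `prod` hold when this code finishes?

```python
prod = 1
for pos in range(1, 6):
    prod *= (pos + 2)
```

Let's trace through this code step by step.

Initialize: prod = 1
Entering loop: for pos in range(1, 6):

After execution: prod = 2520
2520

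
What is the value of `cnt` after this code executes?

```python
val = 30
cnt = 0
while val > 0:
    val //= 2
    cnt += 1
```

Let's trace through this code step by step.

Initialize: val = 30
Initialize: cnt = 0
Entering loop: while val > 0:

After execution: cnt = 5
5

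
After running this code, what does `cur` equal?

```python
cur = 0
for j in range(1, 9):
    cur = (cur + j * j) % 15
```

Let's trace through this code step by step.

Initialize: cur = 0
Entering loop: for j in range(1, 9):

After execution: cur = 9
9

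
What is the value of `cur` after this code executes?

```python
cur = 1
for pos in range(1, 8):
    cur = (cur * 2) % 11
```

Let's trace through this code step by step.

Initialize: cur = 1
Entering loop: for pos in range(1, 8):

After execution: cur = 7
7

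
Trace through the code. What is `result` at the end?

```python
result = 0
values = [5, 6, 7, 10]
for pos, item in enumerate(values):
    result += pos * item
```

Let's trace through this code step by step.

Initialize: result = 0
Initialize: values = [5, 6, 7, 10]
Entering loop: for pos, item in enumerate(values):

After execution: result = 50
50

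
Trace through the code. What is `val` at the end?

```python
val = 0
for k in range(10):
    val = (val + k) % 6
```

Let's trace through this code step by step.

Initialize: val = 0
Entering loop: for k in range(10):

After execution: val = 3
3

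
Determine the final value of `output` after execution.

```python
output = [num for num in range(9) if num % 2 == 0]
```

Let's trace through this code step by step.

Initialize: output = [num for num in range(9) if num % 2 == 0]

After execution: output = [0, 2, 4, 6, 8]
[0, 2, 4, 6, 8]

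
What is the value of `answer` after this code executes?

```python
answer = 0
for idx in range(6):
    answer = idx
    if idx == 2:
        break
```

Let's trace through this code step by step.

Initialize: answer = 0
Entering loop: for idx in range(6):

After execution: answer = 2
2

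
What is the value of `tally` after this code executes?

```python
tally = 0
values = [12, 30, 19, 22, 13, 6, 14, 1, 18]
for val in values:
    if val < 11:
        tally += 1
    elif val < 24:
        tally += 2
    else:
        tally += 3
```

Let's trace through this code step by step.

Initialize: tally = 0
Initialize: values = [12, 30, 19, 22, 13, 6, 14, 1, 18]
Entering loop: for val in values:

After execution: tally = 17
17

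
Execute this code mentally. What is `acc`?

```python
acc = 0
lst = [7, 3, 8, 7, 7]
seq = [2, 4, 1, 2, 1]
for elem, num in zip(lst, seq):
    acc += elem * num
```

Let's trace through this code step by step.

Initialize: acc = 0
Initialize: lst = [7, 3, 8, 7, 7]
Initialize: seq = [2, 4, 1, 2, 1]
Entering loop: for elem, num in zip(lst, seq):

After execution: acc = 55
55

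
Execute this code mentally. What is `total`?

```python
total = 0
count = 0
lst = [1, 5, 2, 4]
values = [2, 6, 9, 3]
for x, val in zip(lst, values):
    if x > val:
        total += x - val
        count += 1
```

Let's trace through this code step by step.

Initialize: total = 0
Initialize: count = 0
Initialize: lst = [1, 5, 2, 4]
Initialize: values = [2, 6, 9, 3]
Entering loop: for x, val in zip(lst, values):

After execution: total = 1
1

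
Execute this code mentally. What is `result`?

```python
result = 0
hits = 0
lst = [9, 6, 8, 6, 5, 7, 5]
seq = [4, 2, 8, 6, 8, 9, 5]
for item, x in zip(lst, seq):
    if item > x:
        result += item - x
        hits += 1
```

Let's trace through this code step by step.

Initialize: result = 0
Initialize: hits = 0
Initialize: lst = [9, 6, 8, 6, 5, 7, 5]
Initialize: seq = [4, 2, 8, 6, 8, 9, 5]
Entering loop: for item, x in zip(lst, seq):

After execution: result = 9
9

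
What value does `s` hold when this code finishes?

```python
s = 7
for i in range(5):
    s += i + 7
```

Let's trace through this code step by step.

Initialize: s = 7
Entering loop: for i in range(5):

After execution: s = 52
52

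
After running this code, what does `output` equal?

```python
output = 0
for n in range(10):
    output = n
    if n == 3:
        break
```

Let's trace through this code step by step.

Initialize: output = 0
Entering loop: for n in range(10):

After execution: output = 3
3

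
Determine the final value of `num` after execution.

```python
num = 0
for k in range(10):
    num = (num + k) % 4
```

Let's trace through this code step by step.

Initialize: num = 0
Entering loop: for k in range(10):

After execution: num = 1
1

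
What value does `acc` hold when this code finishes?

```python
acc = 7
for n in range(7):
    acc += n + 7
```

Let's trace through this code step by step.

Initialize: acc = 7
Entering loop: for n in range(7):

After execution: acc = 77
77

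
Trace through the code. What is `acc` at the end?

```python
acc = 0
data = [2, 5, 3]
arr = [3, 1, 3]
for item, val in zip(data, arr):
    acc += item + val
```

Let's trace through this code step by step.

Initialize: acc = 0
Initialize: data = [2, 5, 3]
Initialize: arr = [3, 1, 3]
Entering loop: for item, val in zip(data, arr):

After execution: acc = 17
17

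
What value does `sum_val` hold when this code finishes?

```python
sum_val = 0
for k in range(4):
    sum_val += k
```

Let's trace through this code step by step.

Initialize: sum_val = 0
Entering loop: for k in range(4):

After execution: sum_val = 6
6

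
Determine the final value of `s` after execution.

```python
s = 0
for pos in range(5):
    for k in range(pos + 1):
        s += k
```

Let's trace through this code step by step.

Initialize: s = 0
Entering loop: for pos in range(5):

After execution: s = 20
20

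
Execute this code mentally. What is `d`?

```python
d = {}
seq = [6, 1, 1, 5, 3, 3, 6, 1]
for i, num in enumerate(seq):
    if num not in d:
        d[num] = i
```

Let's trace through this code step by step.

Initialize: d = {}
Initialize: seq = [6, 1, 1, 5, 3, 3, 6, 1]
Entering loop: for i, num in enumerate(seq):

After execution: d = {6: 0, 1: 1, 5: 3, 3: 4}
{6: 0, 1: 1, 5: 3, 3: 4}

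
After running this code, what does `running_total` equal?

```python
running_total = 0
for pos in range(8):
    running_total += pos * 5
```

Let's trace through this code step by step.

Initialize: running_total = 0
Entering loop: for pos in range(8):

After execution: running_total = 140
140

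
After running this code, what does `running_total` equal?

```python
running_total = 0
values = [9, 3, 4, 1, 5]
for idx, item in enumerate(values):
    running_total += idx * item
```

Let's trace through this code step by step.

Initialize: running_total = 0
Initialize: values = [9, 3, 4, 1, 5]
Entering loop: for idx, item in enumerate(values):

After execution: running_total = 34
34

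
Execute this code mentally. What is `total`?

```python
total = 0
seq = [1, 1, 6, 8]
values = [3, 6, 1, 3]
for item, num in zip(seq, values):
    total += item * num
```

Let's trace through this code step by step.

Initialize: total = 0
Initialize: seq = [1, 1, 6, 8]
Initialize: values = [3, 6, 1, 3]
Entering loop: for item, num in zip(seq, values):

After execution: total = 39
39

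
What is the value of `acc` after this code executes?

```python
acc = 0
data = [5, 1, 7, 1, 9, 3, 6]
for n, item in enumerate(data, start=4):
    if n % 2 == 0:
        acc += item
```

Let's trace through this code step by step.

Initialize: acc = 0
Initialize: data = [5, 1, 7, 1, 9, 3, 6]
Entering loop: for n, item in enumerate(data, start=4):

After execution: acc = 27
27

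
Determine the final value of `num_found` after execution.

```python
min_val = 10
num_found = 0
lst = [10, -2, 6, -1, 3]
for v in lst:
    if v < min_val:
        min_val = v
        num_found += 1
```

Let's trace through this code step by step.

Initialize: min_val = 10
Initialize: num_found = 0
Initialize: lst = [10, -2, 6, -1, 3]
Entering loop: for v in lst:

After execution: num_found = 1
1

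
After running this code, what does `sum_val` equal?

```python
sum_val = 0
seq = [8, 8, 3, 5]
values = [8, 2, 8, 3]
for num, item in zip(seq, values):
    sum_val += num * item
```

Let's trace through this code step by step.

Initialize: sum_val = 0
Initialize: seq = [8, 8, 3, 5]
Initialize: values = [8, 2, 8, 3]
Entering loop: for num, item in zip(seq, values):

After execution: sum_val = 119
119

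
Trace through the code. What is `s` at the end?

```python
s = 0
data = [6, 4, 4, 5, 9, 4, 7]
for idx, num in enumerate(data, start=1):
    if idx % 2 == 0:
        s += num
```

Let's trace through this code step by step.

Initialize: s = 0
Initialize: data = [6, 4, 4, 5, 9, 4, 7]
Entering loop: for idx, num in enumerate(data, start=1):

After execution: s = 13
13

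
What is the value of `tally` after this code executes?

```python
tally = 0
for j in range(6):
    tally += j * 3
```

Let's trace through this code step by step.

Initialize: tally = 0
Entering loop: for j in range(6):

After execution: tally = 45
45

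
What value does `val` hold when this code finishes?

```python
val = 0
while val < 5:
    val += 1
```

Let's trace through this code step by step.

Initialize: val = 0
Entering loop: while val < 5:

After execution: val = 5
5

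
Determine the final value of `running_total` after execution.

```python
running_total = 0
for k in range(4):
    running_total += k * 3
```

Let's trace through this code step by step.

Initialize: running_total = 0
Entering loop: for k in range(4):

After execution: running_total = 18
18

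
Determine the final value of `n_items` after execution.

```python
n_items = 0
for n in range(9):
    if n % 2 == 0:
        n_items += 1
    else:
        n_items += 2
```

Let's trace through this code step by step.

Initialize: n_items = 0
Entering loop: for n in range(9):

After execution: n_items = 13
13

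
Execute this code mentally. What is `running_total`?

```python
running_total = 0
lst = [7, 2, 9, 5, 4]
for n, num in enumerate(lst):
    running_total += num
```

Let's trace through this code step by step.

Initialize: running_total = 0
Initialize: lst = [7, 2, 9, 5, 4]
Entering loop: for n, num in enumerate(lst):

After execution: running_total = 27
27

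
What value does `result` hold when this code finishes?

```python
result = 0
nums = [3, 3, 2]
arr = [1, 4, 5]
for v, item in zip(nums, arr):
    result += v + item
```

Let's trace through this code step by step.

Initialize: result = 0
Initialize: nums = [3, 3, 2]
Initialize: arr = [1, 4, 5]
Entering loop: for v, item in zip(nums, arr):

After execution: result = 18
18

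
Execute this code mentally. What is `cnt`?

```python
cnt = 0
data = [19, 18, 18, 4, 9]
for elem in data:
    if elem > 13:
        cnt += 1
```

Let's trace through this code step by step.

Initialize: cnt = 0
Initialize: data = [19, 18, 18, 4, 9]
Entering loop: for elem in data:

After execution: cnt = 3
3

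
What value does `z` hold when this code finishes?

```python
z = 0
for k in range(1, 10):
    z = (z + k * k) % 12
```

Let's trace through this code step by step.

Initialize: z = 0
Entering loop: for k in range(1, 10):

After execution: z = 9
9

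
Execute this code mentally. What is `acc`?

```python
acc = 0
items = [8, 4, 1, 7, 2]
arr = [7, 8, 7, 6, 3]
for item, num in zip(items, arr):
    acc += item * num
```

Let's trace through this code step by step.

Initialize: acc = 0
Initialize: items = [8, 4, 1, 7, 2]
Initialize: arr = [7, 8, 7, 6, 3]
Entering loop: for item, num in zip(items, arr):

After execution: acc = 143
143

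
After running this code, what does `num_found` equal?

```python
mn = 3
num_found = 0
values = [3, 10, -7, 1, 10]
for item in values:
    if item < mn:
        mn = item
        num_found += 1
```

Let's trace through this code step by step.

Initialize: mn = 3
Initialize: num_found = 0
Initialize: values = [3, 10, -7, 1, 10]
Entering loop: for item in values:

After execution: num_found = 1
1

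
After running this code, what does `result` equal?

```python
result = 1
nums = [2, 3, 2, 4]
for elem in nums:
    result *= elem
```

Let's trace through this code step by step.

Initialize: result = 1
Initialize: nums = [2, 3, 2, 4]
Entering loop: for elem in nums:

After execution: result = 48
48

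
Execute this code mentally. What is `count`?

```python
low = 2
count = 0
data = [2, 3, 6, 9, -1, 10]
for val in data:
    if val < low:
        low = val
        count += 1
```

Let's trace through this code step by step.

Initialize: low = 2
Initialize: count = 0
Initialize: data = [2, 3, 6, 9, -1, 10]
Entering loop: for val in data:

After execution: count = 1
1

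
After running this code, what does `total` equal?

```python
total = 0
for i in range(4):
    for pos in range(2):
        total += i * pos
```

Let's trace through this code step by step.

Initialize: total = 0
Entering loop: for i in range(4):

After execution: total = 6
6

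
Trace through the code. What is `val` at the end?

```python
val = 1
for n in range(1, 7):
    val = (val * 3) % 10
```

Let's trace through this code step by step.

Initialize: val = 1
Entering loop: for n in range(1, 7):

After execution: val = 9
9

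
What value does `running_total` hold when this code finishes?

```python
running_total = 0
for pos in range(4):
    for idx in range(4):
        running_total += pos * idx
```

Let's trace through this code step by step.

Initialize: running_total = 0
Entering loop: for pos in range(4):

After execution: running_total = 36
36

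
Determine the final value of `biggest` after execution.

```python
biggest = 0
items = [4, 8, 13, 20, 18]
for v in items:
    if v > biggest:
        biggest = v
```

Let's trace through this code step by step.

Initialize: biggest = 0
Initialize: items = [4, 8, 13, 20, 18]
Entering loop: for v in items:

After execution: biggest = 20
20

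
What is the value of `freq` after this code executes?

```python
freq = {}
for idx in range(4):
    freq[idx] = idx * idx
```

Let's trace through this code step by step.

Initialize: freq = {}
Entering loop: for idx in range(4):

After execution: freq = {0: 0, 1: 1, 2: 4, 3: 9}
{0: 0, 1: 1, 2: 4, 3: 9}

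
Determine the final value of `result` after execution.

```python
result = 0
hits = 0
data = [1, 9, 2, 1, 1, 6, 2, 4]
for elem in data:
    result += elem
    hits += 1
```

Let's trace through this code step by step.

Initialize: result = 0
Initialize: hits = 0
Initialize: data = [1, 9, 2, 1, 1, 6, 2, 4]
Entering loop: for elem in data:

After execution: result = 26
26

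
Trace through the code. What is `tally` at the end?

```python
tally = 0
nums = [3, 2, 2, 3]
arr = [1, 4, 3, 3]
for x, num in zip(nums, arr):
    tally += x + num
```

Let's trace through this code step by step.

Initialize: tally = 0
Initialize: nums = [3, 2, 2, 3]
Initialize: arr = [1, 4, 3, 3]
Entering loop: for x, num in zip(nums, arr):

After execution: tally = 21
21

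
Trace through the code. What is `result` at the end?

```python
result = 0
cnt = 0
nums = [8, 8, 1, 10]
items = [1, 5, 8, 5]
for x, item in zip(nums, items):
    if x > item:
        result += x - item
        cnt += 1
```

Let's trace through this code step by step.

Initialize: result = 0
Initialize: cnt = 0
Initialize: nums = [8, 8, 1, 10]
Initialize: items = [1, 5, 8, 5]
Entering loop: for x, item in zip(nums, items):

After execution: result = 15
15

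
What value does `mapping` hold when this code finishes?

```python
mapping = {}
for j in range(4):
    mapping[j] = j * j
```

Let's trace through this code step by step.

Initialize: mapping = {}
Entering loop: for j in range(4):

After execution: mapping = {0: 0, 1: 1, 2: 4, 3: 9}
{0: 0, 1: 1, 2: 4, 3: 9}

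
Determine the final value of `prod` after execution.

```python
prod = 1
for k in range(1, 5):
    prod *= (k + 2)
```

Let's trace through this code step by step.

Initialize: prod = 1
Entering loop: for k in range(1, 5):

After execution: prod = 360
360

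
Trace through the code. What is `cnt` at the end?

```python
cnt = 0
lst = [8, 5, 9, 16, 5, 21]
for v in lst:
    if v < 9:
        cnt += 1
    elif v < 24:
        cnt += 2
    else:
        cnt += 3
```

Let's trace through this code step by step.

Initialize: cnt = 0
Initialize: lst = [8, 5, 9, 16, 5, 21]
Entering loop: for v in lst:

After execution: cnt = 9
9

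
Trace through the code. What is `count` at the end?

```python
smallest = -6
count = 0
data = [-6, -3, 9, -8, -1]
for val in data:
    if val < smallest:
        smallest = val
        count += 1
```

Let's trace through this code step by step.

Initialize: smallest = -6
Initialize: count = 0
Initialize: data = [-6, -3, 9, -8, -1]
Entering loop: for val in data:

After execution: count = 1
1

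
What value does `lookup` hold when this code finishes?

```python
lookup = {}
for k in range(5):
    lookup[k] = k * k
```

Let's trace through this code step by step.

Initialize: lookup = {}
Entering loop: for k in range(5):

After execution: lookup = {0: 0, 1: 1, 2: 4, 3: 9, 4: 16}
{0: 0, 1: 1, 2: 4, 3: 9, 4: 16}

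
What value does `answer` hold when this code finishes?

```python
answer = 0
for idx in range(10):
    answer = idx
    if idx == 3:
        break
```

Let's trace through this code step by step.

Initialize: answer = 0
Entering loop: for idx in range(10):

After execution: answer = 3
3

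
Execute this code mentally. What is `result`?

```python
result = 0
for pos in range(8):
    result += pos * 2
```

Let's trace through this code step by step.

Initialize: result = 0
Entering loop: for pos in range(8):

After execution: result = 56
56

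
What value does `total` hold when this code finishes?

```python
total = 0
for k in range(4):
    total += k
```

Let's trace through this code step by step.

Initialize: total = 0
Entering loop: for k in range(4):

After execution: total = 6
6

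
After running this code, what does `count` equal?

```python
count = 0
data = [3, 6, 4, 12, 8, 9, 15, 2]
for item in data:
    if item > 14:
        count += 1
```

Let's trace through this code step by step.

Initialize: count = 0
Initialize: data = [3, 6, 4, 12, 8, 9, 15, 2]
Entering loop: for item in data:

After execution: count = 1
1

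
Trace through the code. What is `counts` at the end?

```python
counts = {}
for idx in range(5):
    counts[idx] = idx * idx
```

Let's trace through this code step by step.

Initialize: counts = {}
Entering loop: for idx in range(5):

After execution: counts = {0: 0, 1: 1, 2: 4, 3: 9, 4: 16}
{0: 0, 1: 1, 2: 4, 3: 9, 4: 16}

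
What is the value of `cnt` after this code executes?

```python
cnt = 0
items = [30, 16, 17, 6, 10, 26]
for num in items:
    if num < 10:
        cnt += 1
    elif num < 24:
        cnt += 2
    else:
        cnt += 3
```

Let's trace through this code step by step.

Initialize: cnt = 0
Initialize: items = [30, 16, 17, 6, 10, 26]
Entering loop: for num in items:

After execution: cnt = 13
13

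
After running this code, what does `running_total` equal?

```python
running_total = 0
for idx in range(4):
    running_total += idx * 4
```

Let's trace through this code step by step.

Initialize: running_total = 0
Entering loop: for idx in range(4):

After execution: running_total = 24
24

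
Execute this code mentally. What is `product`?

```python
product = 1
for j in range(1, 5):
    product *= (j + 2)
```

Let's trace through this code step by step.

Initialize: product = 1
Entering loop: for j in range(1, 5):

After execution: product = 360
360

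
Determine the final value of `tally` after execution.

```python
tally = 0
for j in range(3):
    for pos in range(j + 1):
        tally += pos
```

Let's trace through this code step by step.

Initialize: tally = 0
Entering loop: for j in range(3):

After execution: tally = 4
4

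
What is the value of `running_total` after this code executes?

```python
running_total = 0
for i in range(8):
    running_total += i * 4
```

Let's trace through this code step by step.

Initialize: running_total = 0
Entering loop: for i in range(8):

After execution: running_total = 112
112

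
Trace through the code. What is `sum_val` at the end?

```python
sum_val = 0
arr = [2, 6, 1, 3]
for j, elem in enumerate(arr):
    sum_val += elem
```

Let's trace through this code step by step.

Initialize: sum_val = 0
Initialize: arr = [2, 6, 1, 3]
Entering loop: for j, elem in enumerate(arr):

After execution: sum_val = 12
12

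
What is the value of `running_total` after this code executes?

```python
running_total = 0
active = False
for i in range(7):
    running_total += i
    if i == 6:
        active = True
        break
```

Let's trace through this code step by step.

Initialize: running_total = 0
Initialize: active = False
Entering loop: for i in range(7):

After execution: running_total = 21
21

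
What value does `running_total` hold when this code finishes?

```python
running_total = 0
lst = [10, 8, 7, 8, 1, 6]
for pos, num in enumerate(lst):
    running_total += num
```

Let's trace through this code step by step.

Initialize: running_total = 0
Initialize: lst = [10, 8, 7, 8, 1, 6]
Entering loop: for pos, num in enumerate(lst):

After execution: running_total = 40
40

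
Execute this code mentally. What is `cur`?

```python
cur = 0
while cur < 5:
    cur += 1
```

Let's trace through this code step by step.

Initialize: cur = 0
Entering loop: while cur < 5:

After execution: cur = 5
5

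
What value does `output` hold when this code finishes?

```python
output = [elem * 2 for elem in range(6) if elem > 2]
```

Let's trace through this code step by step.

Initialize: output = [elem * 2 for elem in range(6) if elem > 2]

After execution: output = [6, 8, 10]
[6, 8, 10]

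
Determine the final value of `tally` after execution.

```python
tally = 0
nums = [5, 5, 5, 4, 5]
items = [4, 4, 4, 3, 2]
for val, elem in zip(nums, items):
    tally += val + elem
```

Let's trace through this code step by step.

Initialize: tally = 0
Initialize: nums = [5, 5, 5, 4, 5]
Initialize: items = [4, 4, 4, 3, 2]
Entering loop: for val, elem in zip(nums, items):

After execution: tally = 41
41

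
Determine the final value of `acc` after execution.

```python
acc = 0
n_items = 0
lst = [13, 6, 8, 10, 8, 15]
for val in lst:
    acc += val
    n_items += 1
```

Let's trace through this code step by step.

Initialize: acc = 0
Initialize: n_items = 0
Initialize: lst = [13, 6, 8, 10, 8, 15]
Entering loop: for val in lst:

After execution: acc = 60
60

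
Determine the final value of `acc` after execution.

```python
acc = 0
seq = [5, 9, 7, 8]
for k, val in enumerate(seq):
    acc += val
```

Let's trace through this code step by step.

Initialize: acc = 0
Initialize: seq = [5, 9, 7, 8]
Entering loop: for k, val in enumerate(seq):

After execution: acc = 29
29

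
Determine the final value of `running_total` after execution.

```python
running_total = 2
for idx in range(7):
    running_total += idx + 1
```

Let's trace through this code step by step.

Initialize: running_total = 2
Entering loop: for idx in range(7):

After execution: running_total = 30
30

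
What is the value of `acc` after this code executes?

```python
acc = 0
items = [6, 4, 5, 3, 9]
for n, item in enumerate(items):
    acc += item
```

Let's trace through this code step by step.

Initialize: acc = 0
Initialize: items = [6, 4, 5, 3, 9]
Entering loop: for n, item in enumerate(items):

After execution: acc = 27
27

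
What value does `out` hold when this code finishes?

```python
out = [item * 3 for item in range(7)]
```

Let's trace through this code step by step.

Initialize: out = [item * 3 for item in range(7)]

After execution: out = [0, 3, 6, 9, 12, 15, 18]
[0, 3, 6, 9, 12, 15, 18]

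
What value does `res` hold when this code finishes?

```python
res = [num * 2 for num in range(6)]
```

Let's trace through this code step by step.

Initialize: res = [num * 2 for num in range(6)]

After execution: res = [0, 2, 4, 6, 8, 10]
[0, 2, 4, 6, 8, 10]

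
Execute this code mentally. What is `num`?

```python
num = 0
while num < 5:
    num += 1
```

Let's trace through this code step by step.

Initialize: num = 0
Entering loop: while num < 5:

After execution: num = 5
5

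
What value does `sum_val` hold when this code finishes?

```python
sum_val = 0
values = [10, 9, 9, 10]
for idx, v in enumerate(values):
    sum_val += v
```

Let's trace through this code step by step.

Initialize: sum_val = 0
Initialize: values = [10, 9, 9, 10]
Entering loop: for idx, v in enumerate(values):

After execution: sum_val = 38
38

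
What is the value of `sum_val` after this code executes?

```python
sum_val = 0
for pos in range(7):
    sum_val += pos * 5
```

Let's trace through this code step by step.

Initialize: sum_val = 0
Entering loop: for pos in range(7):

After execution: sum_val = 105
105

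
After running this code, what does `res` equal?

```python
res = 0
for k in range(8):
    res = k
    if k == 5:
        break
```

Let's trace through this code step by step.

Initialize: res = 0
Entering loop: for k in range(8):

After execution: res = 5
5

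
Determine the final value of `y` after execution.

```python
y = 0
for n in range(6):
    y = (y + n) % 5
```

Let's trace through this code step by step.

Initialize: y = 0
Entering loop: for n in range(6):

After execution: y = 0
0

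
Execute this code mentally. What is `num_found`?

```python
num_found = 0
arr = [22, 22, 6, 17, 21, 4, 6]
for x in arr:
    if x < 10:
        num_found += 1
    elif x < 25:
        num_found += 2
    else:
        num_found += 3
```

Let's trace through this code step by step.

Initialize: num_found = 0
Initialize: arr = [22, 22, 6, 17, 21, 4, 6]
Entering loop: for x in arr:

After execution: num_found = 11
11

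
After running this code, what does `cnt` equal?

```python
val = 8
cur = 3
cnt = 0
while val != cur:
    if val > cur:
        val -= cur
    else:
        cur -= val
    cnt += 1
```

Let's trace through this code step by step.

Initialize: val = 8
Initialize: cur = 3
Initialize: cnt = 0
Entering loop: while val != cur:

After execution: cnt = 4
4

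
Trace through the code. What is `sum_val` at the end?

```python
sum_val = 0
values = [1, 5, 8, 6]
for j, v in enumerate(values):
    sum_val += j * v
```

Let's trace through this code step by step.

Initialize: sum_val = 0
Initialize: values = [1, 5, 8, 6]
Entering loop: for j, v in enumerate(values):

After execution: sum_val = 39
39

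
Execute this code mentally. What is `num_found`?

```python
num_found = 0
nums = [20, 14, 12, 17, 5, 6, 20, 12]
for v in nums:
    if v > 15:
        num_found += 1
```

Let's trace through this code step by step.

Initialize: num_found = 0
Initialize: nums = [20, 14, 12, 17, 5, 6, 20, 12]
Entering loop: for v in nums:

After execution: num_found = 3
3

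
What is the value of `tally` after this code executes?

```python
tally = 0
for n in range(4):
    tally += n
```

Let's trace through this code step by step.

Initialize: tally = 0
Entering loop: for n in range(4):

After execution: tally = 6
6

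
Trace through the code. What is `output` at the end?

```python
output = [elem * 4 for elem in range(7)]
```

Let's trace through this code step by step.

Initialize: output = [elem * 4 for elem in range(7)]

After execution: output = [0, 4, 8, 12, 16, 20, 24]
[0, 4, 8, 12, 16, 20, 24]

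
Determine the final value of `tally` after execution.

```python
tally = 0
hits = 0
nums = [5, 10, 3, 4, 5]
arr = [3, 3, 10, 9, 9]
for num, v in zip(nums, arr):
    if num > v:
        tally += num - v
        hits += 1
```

Let's trace through this code step by step.

Initialize: tally = 0
Initialize: hits = 0
Initialize: nums = [5, 10, 3, 4, 5]
Initialize: arr = [3, 3, 10, 9, 9]
Entering loop: for num, v in zip(nums, arr):

After execution: tally = 9
9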